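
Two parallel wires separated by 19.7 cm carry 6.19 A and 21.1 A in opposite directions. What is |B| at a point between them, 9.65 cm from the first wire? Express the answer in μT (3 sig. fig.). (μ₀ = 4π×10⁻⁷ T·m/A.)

B ≈ 54.8 μT

Each long wire gives B = μ₀I/(2πd). Distances are d₁ = 0.0965 m and d₂ = 0.1005 m.
B₁ = 1.28×10⁻⁵ T, B₂ = 4.20×10⁻⁵ T.
Between antiparallel currents both contributions point the same way, so they add. B = B₁ + B₂ = 1.28×10⁻⁵ + 4.20×10⁻⁵ = 5.48×10⁻⁵ T.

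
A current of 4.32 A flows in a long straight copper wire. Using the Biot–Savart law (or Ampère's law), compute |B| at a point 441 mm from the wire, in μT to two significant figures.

B ≈ 2.0 μT

For an infinitely long straight wire, B = μ₀I/(2πd).
B = (4π×10⁻⁷ × 4.32) / (2π × 0.441) = 1.96×10⁻⁶ T.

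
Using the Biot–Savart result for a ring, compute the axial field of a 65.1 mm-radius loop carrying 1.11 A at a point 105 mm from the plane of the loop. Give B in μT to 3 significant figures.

On the axis of a circular loop, B = μ₀IR² / [2(R²+z²)^(3/2)].
R² + z² = (0.0651)² + (0.105)² = 0.01526 m², and (R²+z²)^(3/2) = 1.89×10⁻³ m³.
B = (4π×10⁻⁷ × 1.11 × 0.004238) / (2 × 1.89×10⁻³) = 1.57×10⁻⁶ T.

B ≈ 1.57 μT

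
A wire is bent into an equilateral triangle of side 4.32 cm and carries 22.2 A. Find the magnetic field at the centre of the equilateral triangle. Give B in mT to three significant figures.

Each side is a finite straight segment at perpendicular distance d = a/(2 tan(π/3)) = 0.01247 m from the centre, with end-angles ±π/3.
One side contributes B₁ = (μ₀I/4πd)·2 sin(π/3) = 3.08×10⁻⁴ T.
All 3 sides add in the same direction: B = 3 × 3.08×10⁻⁴ = 9.25×10⁻⁴ T.

B ≈ 0.925 mT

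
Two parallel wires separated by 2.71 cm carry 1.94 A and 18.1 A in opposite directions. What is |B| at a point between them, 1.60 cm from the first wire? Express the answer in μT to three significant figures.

Each long wire gives B = μ₀I/(2πd). Distances are d₁ = 0.016 m and d₂ = 0.0111 m.
B₁ = 2.42×10⁻⁵ T, B₂ = 3.26×10⁻⁴ T.
Between antiparallel currents both contributions point the same way, so they add. B = B₁ + B₂ = 2.42×10⁻⁵ + 3.26×10⁻⁴ = 3.50×10⁻⁴ T.

B ≈ 350 μT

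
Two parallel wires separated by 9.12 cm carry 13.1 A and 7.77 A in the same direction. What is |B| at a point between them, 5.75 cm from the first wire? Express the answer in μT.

Each long wire gives B = μ₀I/(2πd). Distances are d₁ = 0.0575 m and d₂ = 0.0337 m.
B₁ = 4.56×10⁻⁵ T, B₂ = 4.61×10⁻⁵ T.
Between parallel currents the two contributions point in opposite directions, so they subtract. B = |B₁ − B₂| = |4.56×10⁻⁵ − 4.61×10⁻⁵| = 5.48×10⁻⁷ T.

B ≈ 0.548 μT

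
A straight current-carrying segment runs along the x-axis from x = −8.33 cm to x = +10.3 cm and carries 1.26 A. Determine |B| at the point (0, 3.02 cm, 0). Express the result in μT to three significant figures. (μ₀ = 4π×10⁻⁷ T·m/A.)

For a finite straight segment, B = (μ₀I/4πd)(sinθ₁ + sinθ₂), where θ₁, θ₂ are the angles from the perpendicular to each end.
The perpendicular distance is d = 0.0302 m; the end-offsets along the wire are a = 0.0833 m and b = 0.103 m.
sinθ₁ = 0.0833/√(0.0833²+0.0302²) = 0.9401; sinθ₂ = 0.103/√(0.103²+0.0302²) = 0.9596.
B = (4π×10⁻⁷ × 1.26) / (4π × 0.0302) × (0.9401 + 0.9596) = 7.93×10⁻⁶ T.

B ≈ 7.93 μT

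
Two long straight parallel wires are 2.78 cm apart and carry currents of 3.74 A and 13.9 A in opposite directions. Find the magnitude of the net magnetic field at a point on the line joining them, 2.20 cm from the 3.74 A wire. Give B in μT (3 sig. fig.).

Each long wire gives B = μ₀I/(2πd). Distances are d₁ = 0.022 m and d₂ = 0.0058 m.
B₁ = 3.40×10⁻⁵ T, B₂ = 4.79×10⁻⁴ T.
Between antiparallel currents both contributions point the same way, so they add. B = B₁ + B₂ = 3.40×10⁻⁵ + 4.79×10⁻⁴ = 5.13×10⁻⁴ T.

B ≈ 513 μT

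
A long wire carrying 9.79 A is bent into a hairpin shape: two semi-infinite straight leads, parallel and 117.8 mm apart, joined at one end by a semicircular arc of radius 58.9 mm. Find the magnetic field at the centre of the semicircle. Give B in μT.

B ≈ 85.5 μT

The semicircular arc contributes B_arc = μ₀I·π/(4πR) = μ₀I/(4R) = 5.22×10⁻⁵ T.
Each semi-infinite lead is at perpendicular distance R = 0.0589 m from the centre, with the perpendicular foot at its near end, so it contributes μ₀I/(4πR); both point the same way, together 3.32×10⁻⁵ T.
Arc and leads all point the same direction: B = 5.22×10⁻⁵ + 3.32×10⁻⁵ = 8.55×10⁻⁵ T.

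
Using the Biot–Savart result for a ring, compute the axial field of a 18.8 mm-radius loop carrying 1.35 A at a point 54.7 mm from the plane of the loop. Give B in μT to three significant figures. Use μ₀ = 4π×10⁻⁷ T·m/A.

B ≈ 1.55 μT

On the axis of a circular loop, B = μ₀IR² / [2(R²+z²)^(3/2)].
R² + z² = (0.0188)² + (0.0547)² = 0.003346 m², and (R²+z²)^(3/2) = 1.94×10⁻⁴ m³.
B = (4π×10⁻⁷ × 1.35 × 0.0003534) / (2 × 1.94×10⁻⁴) = 1.55×10⁻⁶ T.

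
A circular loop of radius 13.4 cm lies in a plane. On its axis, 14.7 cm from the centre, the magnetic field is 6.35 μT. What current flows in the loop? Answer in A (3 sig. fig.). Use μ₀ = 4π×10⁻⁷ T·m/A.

On the axis of a loop, B = μ₀IR²/[2(R²+z²)^(3/2)], so I = 2B(R²+z²)^(3/2)/(μ₀R²).
R² + z² = 0.01796 + 0.02161 = 0.03957 m²; raised to 3/2 gives 7.87×10⁻³ m³.
I = 2 × 6.35×10⁻⁶ × 7.87×10⁻³ / (1.26×10⁻⁶ × 0.01796) = 4.43 A.

I ≈ 4.43 A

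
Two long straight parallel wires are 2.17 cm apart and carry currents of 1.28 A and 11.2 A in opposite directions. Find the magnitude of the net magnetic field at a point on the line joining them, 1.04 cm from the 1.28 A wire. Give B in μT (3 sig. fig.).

B ≈ 223 μT

Each long wire gives B = μ₀I/(2πd). Distances are d₁ = 0.0104 m and d₂ = 0.0113 m.
B₁ = 2.46×10⁻⁵ T, B₂ = 1.98×10⁻⁴ T.
Between antiparallel currents both contributions point the same way, so they add. B = B₁ + B₂ = 2.46×10⁻⁵ + 1.98×10⁻⁴ = 2.23×10⁻⁴ T.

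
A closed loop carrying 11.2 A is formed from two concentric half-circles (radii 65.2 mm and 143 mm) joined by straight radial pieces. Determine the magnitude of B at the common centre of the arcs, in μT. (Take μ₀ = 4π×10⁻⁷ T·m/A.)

The radial connectors point toward the centre, so dl × r̂ = 0 and they contribute nothing.
Each semicircle gives μ₀I/(4R): inner arc 5.40×10⁻⁵ T, outer arc 2.46×10⁻⁵ T.
The two arcs carry current in opposite angular senses, so their fields oppose: B = |5.40×10⁻⁵ − 2.46×10⁻⁵| = 2.94×10⁻⁵ T.

B ≈ 29.4 μT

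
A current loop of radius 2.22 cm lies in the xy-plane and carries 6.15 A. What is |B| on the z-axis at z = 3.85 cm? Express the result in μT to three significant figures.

B ≈ 21.7 μT

On the axis of a circular loop, B = μ₀IR² / [2(R²+z²)^(3/2)].
R² + z² = (0.0222)² + (0.0385)² = 0.001975 m², and (R²+z²)^(3/2) = 8.78×10⁻⁵ m³.
B = (4π×10⁻⁷ × 6.15 × 0.0004928) / (2 × 8.78×10⁻⁵) = 2.17×10⁻⁵ T.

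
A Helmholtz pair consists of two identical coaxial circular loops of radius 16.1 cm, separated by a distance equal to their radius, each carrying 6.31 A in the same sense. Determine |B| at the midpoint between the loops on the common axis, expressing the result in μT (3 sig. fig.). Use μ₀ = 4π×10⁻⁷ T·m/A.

Each loop contributes B = μ₀IR²/[2(R²+z²)^(3/2)] on the axis, with z measured from that loop.
Loop 1 (z = 0.0805 m): B₁ = 1.76×10⁻⁵ T. Loop 2 (z = 0.0805 m): B₂ = 1.76×10⁻⁵ T.
The fields add: B = B₁ + B₂ = 3.52×10⁻⁵ T.

B ≈ 35.2 μT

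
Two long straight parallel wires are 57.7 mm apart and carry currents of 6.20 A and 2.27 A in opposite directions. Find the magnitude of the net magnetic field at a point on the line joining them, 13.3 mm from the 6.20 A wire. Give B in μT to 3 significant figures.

Each long wire gives B = μ₀I/(2πd). Distances are d₁ = 0.0133 m and d₂ = 0.0444 m.
B₁ = 9.32×10⁻⁵ T, B₂ = 1.02×10⁻⁵ T.
Between antiparallel currents both contributions point the same way, so they add. B = B₁ + B₂ = 9.32×10⁻⁵ + 1.02×10⁻⁵ = 1.03×10⁻⁴ T.

B ≈ 103 μT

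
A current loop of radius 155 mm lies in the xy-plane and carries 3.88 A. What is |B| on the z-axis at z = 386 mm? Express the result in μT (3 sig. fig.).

On the axis of a circular loop, B = μ₀IR² / [2(R²+z²)^(3/2)].
R² + z² = (0.155)² + (0.386)² = 0.173 m², and (R²+z²)^(3/2) = 7.20×10⁻² m³.
B = (4π×10⁻⁷ × 3.88 × 0.02403) / (2 × 7.20×10⁻²) = 8.14×10⁻⁷ T.

B ≈ 0.814 μT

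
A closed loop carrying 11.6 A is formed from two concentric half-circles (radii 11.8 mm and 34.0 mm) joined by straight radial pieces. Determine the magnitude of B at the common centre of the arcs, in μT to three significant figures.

The radial connectors point toward the centre, so dl × r̂ = 0 and they contribute nothing.
Each semicircle gives μ₀I/(4R): inner arc 3.09×10⁻⁴ T, outer arc 1.07×10⁻⁴ T.
The two arcs carry current in opposite angular senses, so their fields oppose: B = |3.09×10⁻⁴ − 1.07×10⁻⁴| = 2.02×10⁻⁴ T.

B ≈ 202 μT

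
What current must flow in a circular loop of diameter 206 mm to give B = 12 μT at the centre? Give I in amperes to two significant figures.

I ≈ 2.0 A

At the centre of a circular loop B = μ₀I/(2R), so I = 2RB/μ₀.
With R = 0.103 m, I = 2 × 0.103 × 1.20×10⁻⁵ / (4π×10⁻⁷) = 1.97 A.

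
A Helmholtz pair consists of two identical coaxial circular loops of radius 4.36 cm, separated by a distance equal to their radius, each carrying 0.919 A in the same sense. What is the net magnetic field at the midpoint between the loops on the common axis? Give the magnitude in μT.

B ≈ 19.0 μT

Each loop contributes B = μ₀IR²/[2(R²+z²)^(3/2)] on the axis, with z measured from that loop.
Loop 1 (z = 0.0218 m): B₁ = 9.48×10⁻⁶ T. Loop 2 (z = 0.0218 m): B₂ = 9.48×10⁻⁶ T.
The fields add: B = B₁ + B₂ = 1.90×10⁻⁵ T.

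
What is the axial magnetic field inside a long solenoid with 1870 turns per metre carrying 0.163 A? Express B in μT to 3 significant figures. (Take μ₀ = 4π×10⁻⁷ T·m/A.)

B ≈ 383 μT

Inside a long solenoid, B = μ₀nI with n = 1870 turns/m.
B = 4π×10⁻⁷ × 1870 × 0.163 = 3.83×10⁻⁴ T.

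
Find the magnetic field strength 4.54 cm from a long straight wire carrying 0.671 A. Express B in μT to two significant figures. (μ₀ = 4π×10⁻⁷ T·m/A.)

For an infinitely long straight wire, B = μ₀I/(2πd).
B = (4π×10⁻⁷ × 0.671) / (2π × 0.0454) = 2.96×10⁻⁶ T.

B ≈ 3.0 μT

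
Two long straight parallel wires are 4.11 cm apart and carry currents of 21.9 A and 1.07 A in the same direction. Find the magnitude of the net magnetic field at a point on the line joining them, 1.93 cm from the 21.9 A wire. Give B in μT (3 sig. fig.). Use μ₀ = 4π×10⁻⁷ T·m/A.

Each long wire gives B = μ₀I/(2πd). Distances are d₁ = 0.0193 m and d₂ = 0.0218 m.
B₁ = 2.27×10⁻⁴ T, B₂ = 9.82×10⁻⁶ T.
Between parallel currents the two contributions point in opposite directions, so they subtract. B = |B₁ − B₂| = |2.27×10⁻⁴ − 9.82×10⁻⁶| = 2.17×10⁻⁴ T.

B ≈ 217 μT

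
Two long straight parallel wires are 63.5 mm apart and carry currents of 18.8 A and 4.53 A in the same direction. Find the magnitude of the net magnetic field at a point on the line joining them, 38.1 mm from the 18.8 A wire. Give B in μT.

Each long wire gives B = μ₀I/(2πd). Distances are d₁ = 0.0381 m and d₂ = 0.0254 m.
B₁ = 9.87×10⁻⁵ T, B₂ = 3.57×10⁻⁵ T.
Between parallel currents the two contributions point in opposite directions, so they subtract. B = |B₁ − B₂| = |9.87×10⁻⁵ − 3.57×10⁻⁵| = 6.30×10⁻⁵ T.

B ≈ 63.0 μT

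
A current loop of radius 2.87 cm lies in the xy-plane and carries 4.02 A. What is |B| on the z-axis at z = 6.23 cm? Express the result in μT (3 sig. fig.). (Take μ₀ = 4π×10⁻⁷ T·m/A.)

On the axis of a circular loop, B = μ₀IR² / [2(R²+z²)^(3/2)].
R² + z² = (0.0287)² + (0.0623)² = 0.004705 m², and (R²+z²)^(3/2) = 3.23×10⁻⁴ m³.
B = (4π×10⁻⁷ × 4.02 × 0.0008237) / (2 × 3.23×10⁻⁴) = 6.45×10⁻⁶ T.

B ≈ 6.45 μT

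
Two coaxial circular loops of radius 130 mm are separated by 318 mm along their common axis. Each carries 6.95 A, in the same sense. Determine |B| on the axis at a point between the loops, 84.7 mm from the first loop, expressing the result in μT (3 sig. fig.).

B ≈ 23.6 μT

Each loop contributes B = μ₀IR²/[2(R²+z²)^(3/2)] on the axis, with z measured from that loop.
Loop 1 (z = 0.0847 m): B₁ = 1.98×10⁻⁵ T. Loop 2 (z = 0.2333 m): B₂ = 3.87×10⁻⁶ T.
The fields add: B = B₁ + B₂ = 2.36×10⁻⁵ T.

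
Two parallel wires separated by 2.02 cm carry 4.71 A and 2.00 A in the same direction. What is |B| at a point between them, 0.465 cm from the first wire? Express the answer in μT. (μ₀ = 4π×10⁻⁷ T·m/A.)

Each long wire gives B = μ₀I/(2πd). Distances are d₁ = 0.00465 m and d₂ = 0.01555 m.
B₁ = 2.03×10⁻⁴ T, B₂ = 2.57×10⁻⁵ T.
Between parallel currents the two contributions point in opposite directions, so they subtract. B = |B₁ − B₂| = |2.03×10⁻⁴ − 2.57×10⁻⁵| = 1.77×10⁻⁴ T.

B ≈ 177 μT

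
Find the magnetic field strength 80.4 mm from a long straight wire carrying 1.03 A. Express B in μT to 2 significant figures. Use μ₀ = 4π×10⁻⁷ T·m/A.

For an infinitely long straight wire, B = μ₀I/(2πd).
B = (4π×10⁻⁷ × 1.03) / (2π × 0.0804) = 2.56×10⁻⁶ T.

B ≈ 2.6 μT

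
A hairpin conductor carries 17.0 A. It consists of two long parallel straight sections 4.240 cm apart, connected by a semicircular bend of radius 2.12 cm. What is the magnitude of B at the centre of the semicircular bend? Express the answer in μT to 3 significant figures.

The semicircular arc contributes B_arc = μ₀I·π/(4πR) = μ₀I/(4R) = 2.52×10⁻⁴ T.
Each semi-infinite lead is at perpendicular distance R = 0.0212 m from the centre, with the perpendicular foot at its near end, so it contributes μ₀I/(4πR); both point the same way, together 1.60×10⁻⁴ T.
Arc and leads all point the same direction: B = 2.52×10⁻⁴ + 1.60×10⁻⁴ = 4.12×10⁻⁴ T.

B ≈ 412 μT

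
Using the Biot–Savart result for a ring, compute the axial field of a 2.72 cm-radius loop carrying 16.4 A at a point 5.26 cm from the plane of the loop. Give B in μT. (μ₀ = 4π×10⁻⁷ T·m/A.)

On the axis of a circular loop, B = μ₀IR² / [2(R²+z²)^(3/2)].
R² + z² = (0.0272)² + (0.0526)² = 0.003507 m², and (R²+z²)^(3/2) = 2.08×10⁻⁴ m³.
B = (4π×10⁻⁷ × 16.4 × 0.0007398) / (2 × 2.08×10⁻⁴) = 3.67×10⁻⁵ T.

B ≈ 36.7 μT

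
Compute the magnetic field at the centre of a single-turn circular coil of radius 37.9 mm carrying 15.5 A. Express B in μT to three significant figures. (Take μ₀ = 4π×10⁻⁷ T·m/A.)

B ≈ 257 μT

At the centre of a circular loop the Biot–Savart law gives B = μ₀I/(2R).
B = (4π×10⁻⁷ × 15.5) / (2 × 0.0379) = 2.57×10⁻⁴ T.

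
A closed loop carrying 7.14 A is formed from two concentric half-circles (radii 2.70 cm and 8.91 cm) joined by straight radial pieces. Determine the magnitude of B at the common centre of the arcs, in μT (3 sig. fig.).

B ≈ 57.9 μT

The radial connectors point toward the centre, so dl × r̂ = 0 and they contribute nothing.
Each semicircle gives μ₀I/(4R): inner arc 8.31×10⁻⁵ T, outer arc 2.52×10⁻⁵ T.
The two arcs carry current in opposite angular senses, so their fields oppose: B = |8.31×10⁻⁵ − 2.52×10⁻⁵| = 5.79×10⁻⁵ T.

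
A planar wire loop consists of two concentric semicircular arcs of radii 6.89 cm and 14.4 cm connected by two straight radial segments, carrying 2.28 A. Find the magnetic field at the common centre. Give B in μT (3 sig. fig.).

B ≈ 5.42 μT

The radial connectors point toward the centre, so dl × r̂ = 0 and they contribute nothing.
Each semicircle gives μ₀I/(4R): inner arc 1.04×10⁻⁵ T, outer arc 4.97×10⁻⁶ T.
The two arcs carry current in opposite angular senses, so their fields oppose: B = |1.04×10⁻⁵ − 4.97×10⁻⁶| = 5.42×10⁻⁶ T.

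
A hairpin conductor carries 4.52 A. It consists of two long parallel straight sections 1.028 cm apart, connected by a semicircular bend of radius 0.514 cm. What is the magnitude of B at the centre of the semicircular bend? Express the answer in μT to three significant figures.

The semicircular arc contributes B_arc = μ₀I·π/(4πR) = μ₀I/(4R) = 2.76×10⁻⁴ T.
Each semi-infinite lead is at perpendicular distance R = 0.00514 m from the centre, with the perpendicular foot at its near end, so it contributes μ₀I/(4πR); both point the same way, together 1.76×10⁻⁴ T.
Arc and leads all point the same direction: B = 2.76×10⁻⁴ + 1.76×10⁻⁴ = 4.52×10⁻⁴ T.

B ≈ 452 μT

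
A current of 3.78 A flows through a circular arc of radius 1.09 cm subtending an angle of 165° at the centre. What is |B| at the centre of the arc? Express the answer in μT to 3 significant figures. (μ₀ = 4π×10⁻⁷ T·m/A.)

B ≈ 99.9 μT

The Biot–Savart field of a circular arc at its centre is B = μ₀Iφ/(4πR), with φ = 2.88 rad.
B = (4π×10⁻⁷ × 3.78 × 2.88) / (4π × 0.0109) = 9.99×10⁻⁵ T.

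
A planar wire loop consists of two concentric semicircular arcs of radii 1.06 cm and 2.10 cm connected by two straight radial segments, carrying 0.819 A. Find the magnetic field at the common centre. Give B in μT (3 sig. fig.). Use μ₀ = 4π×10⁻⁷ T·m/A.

The radial connectors point toward the centre, so dl × r̂ = 0 and they contribute nothing.
Each semicircle gives μ₀I/(4R): inner arc 2.43×10⁻⁵ T, outer arc 1.23×10⁻⁵ T.
The two arcs carry current in opposite angular senses, so their fields oppose: B = |2.43×10⁻⁵ − 1.23×10⁻⁵| = 1.20×10⁻⁵ T.

B ≈ 12.0 μT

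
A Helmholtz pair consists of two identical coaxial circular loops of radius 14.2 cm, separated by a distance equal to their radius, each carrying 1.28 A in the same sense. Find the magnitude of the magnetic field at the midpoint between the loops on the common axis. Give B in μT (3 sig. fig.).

B ≈ 8.11 μT

Each loop contributes B = μ₀IR²/[2(R²+z²)^(3/2)] on the axis, with z measured from that loop.
Loop 1 (z = 0.071 m): B₁ = 4.05×10⁻⁶ T. Loop 2 (z = 0.071 m): B₂ = 4.05×10⁻⁶ T.
The fields add: B = B₁ + B₂ = 8.11×10⁻⁶ T.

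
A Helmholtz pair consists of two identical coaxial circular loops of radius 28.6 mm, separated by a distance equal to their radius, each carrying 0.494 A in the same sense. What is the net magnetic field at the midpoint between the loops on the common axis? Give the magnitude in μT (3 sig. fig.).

B ≈ 15.5 μT

Each loop contributes B = μ₀IR²/[2(R²+z²)^(3/2)] on the axis, with z measured from that loop.
Loop 1 (z = 0.0143 m): B₁ = 7.77×10⁻⁶ T. Loop 2 (z = 0.0143 m): B₂ = 7.77×10⁻⁶ T.
The fields add: B = B₁ + B₂ = 1.55×10⁻⁵ T.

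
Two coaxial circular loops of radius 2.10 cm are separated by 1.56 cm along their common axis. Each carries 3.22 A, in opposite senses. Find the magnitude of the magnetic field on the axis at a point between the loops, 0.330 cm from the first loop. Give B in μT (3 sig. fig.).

B ≈ 31.0 μT

Each loop contributes B = μ₀IR²/[2(R²+z²)^(3/2)] on the axis, with z measured from that loop.
Loop 1 (z = 0.0033 m): B₁ = 9.29×10⁻⁵ T. Loop 2 (z = 0.0123 m): B₂ = 6.19×10⁻⁵ T.
The fields oppose: B = |B₁ − B₂| = 3.10×10⁻⁵ T.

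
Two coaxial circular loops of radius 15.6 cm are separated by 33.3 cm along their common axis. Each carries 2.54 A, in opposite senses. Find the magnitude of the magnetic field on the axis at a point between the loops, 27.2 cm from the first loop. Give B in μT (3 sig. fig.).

Each loop contributes B = μ₀IR²/[2(R²+z²)^(3/2)] on the axis, with z measured from that loop.
Loop 1 (z = 0.272 m): B₁ = 1.26×10⁻⁶ T. Loop 2 (z = 0.061 m): B₂ = 8.26×10⁻⁶ T.
The fields oppose: B = |B₁ − B₂| = 7.00×10⁻⁶ T.

B ≈ 7.00 μT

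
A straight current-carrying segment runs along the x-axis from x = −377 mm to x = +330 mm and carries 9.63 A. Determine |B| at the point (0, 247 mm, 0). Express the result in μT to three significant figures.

B ≈ 6.38 μT

For a finite straight segment, B = (μ₀I/4πd)(sinθ₁ + sinθ₂), where θ₁, θ₂ are the angles from the perpendicular to each end.
The perpendicular distance is d = 0.247 m; the end-offsets along the wire are a = 0.377 m and b = 0.33 m.
sinθ₁ = 0.377/√(0.377²+0.247²) = 0.8365; sinθ₂ = 0.33/√(0.33²+0.247²) = 0.8006.
B = (4π×10⁻⁷ × 9.63) / (4π × 0.247) × (0.8365 + 0.8006) = 6.38×10⁻⁶ T.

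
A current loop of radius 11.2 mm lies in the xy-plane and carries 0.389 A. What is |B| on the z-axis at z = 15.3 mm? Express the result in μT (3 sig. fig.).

B ≈ 4.50 μT

On the axis of a circular loop, B = μ₀IR² / [2(R²+z²)^(3/2)].
R² + z² = (0.0112)² + (0.0153)² = 0.0003595 m², and (R²+z²)^(3/2) = 6.82×10⁻⁶ m³.
B = (4π×10⁻⁷ × 0.389 × 0.0001254) / (2 × 6.82×10⁻⁶) = 4.50×10⁻⁶ T.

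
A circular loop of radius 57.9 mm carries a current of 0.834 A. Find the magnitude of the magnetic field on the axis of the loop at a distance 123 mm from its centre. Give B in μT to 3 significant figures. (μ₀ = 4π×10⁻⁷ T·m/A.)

On the axis of a circular loop, B = μ₀IR² / [2(R²+z²)^(3/2)].
R² + z² = (0.0579)² + (0.123)² = 0.01848 m², and (R²+z²)^(3/2) = 2.51×10⁻³ m³.
B = (4π×10⁻⁷ × 0.834 × 0.003352) / (2 × 2.51×10⁻³) = 6.99×10⁻⁷ T.

B ≈ 0.699 μT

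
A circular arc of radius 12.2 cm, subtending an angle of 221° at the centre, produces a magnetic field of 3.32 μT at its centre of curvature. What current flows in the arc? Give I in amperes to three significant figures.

I ≈ 1.05 A

For a circular arc, B = μ₀Iφ/(4πR) with φ in radians; here φ = 3.857 rad.
So I = 4πRB/(μ₀φ) = 4π × 0.122 × 3.32×10⁻⁶ / (4π×10⁻⁷ × 3.857) = 1.05 A.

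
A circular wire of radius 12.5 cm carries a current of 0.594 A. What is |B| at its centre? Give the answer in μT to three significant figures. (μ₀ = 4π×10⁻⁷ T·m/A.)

B ≈ 2.99 μT

At the centre of a circular loop the Biot–Savart law gives B = μ₀I/(2R).
B = (4π×10⁻⁷ × 0.594) / (2 × 0.125) = 2.99×10⁻⁶ T.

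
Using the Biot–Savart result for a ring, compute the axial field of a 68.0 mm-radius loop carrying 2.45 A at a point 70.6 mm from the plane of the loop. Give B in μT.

On the axis of a circular loop, B = μ₀IR² / [2(R²+z²)^(3/2)].
R² + z² = (0.068)² + (0.0706)² = 0.009608 m², and (R²+z²)^(3/2) = 9.42×10⁻⁴ m³.
B = (4π×10⁻⁷ × 2.45 × 0.004624) / (2 × 9.42×10⁻⁴) = 7.56×10⁻⁶ T.

B ≈ 7.56 μT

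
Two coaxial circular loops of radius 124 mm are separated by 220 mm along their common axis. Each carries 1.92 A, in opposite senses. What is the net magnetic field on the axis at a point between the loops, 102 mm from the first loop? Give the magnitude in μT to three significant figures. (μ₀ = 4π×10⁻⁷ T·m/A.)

Each loop contributes B = μ₀IR²/[2(R²+z²)^(3/2)] on the axis, with z measured from that loop.
Loop 1 (z = 0.102 m): B₁ = 4.48×10⁻⁶ T. Loop 2 (z = 0.118 m): B₂ = 3.70×10⁻⁶ T.
The fields oppose: B = |B₁ − B₂| = 7.83×10⁻⁷ T.

B ≈ 0.783 μT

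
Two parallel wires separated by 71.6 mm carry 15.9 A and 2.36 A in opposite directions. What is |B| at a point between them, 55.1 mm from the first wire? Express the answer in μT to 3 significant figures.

Each long wire gives B = μ₀I/(2πd). Distances are d₁ = 0.0551 m and d₂ = 0.0165 m.
B₁ = 5.77×10⁻⁵ T, B₂ = 2.86×10⁻⁵ T.
Between antiparallel currents both contributions point the same way, so they add. B = B₁ + B₂ = 5.77×10⁻⁵ + 2.86×10⁻⁵ = 8.63×10⁻⁵ T.

B ≈ 86.3 μT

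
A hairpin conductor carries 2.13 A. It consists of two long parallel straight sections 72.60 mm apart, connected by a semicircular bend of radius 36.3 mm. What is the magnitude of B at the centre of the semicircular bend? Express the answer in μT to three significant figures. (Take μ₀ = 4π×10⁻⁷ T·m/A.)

The semicircular arc contributes B_arc = μ₀I·π/(4πR) = μ₀I/(4R) = 1.84×10⁻⁵ T.
Each semi-infinite lead is at perpendicular distance R = 0.0363 m from the centre, with the perpendicular foot at its near end, so it contributes μ₀I/(4πR); both point the same way, together 1.17×10⁻⁵ T.
Arc and leads all point the same direction: B = 1.84×10⁻⁵ + 1.17×10⁻⁵ = 3.02×10⁻⁵ T.

B ≈ 30.2 μT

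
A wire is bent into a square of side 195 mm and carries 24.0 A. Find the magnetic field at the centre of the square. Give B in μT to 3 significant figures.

B ≈ 139 μT

Each side is a finite straight segment at perpendicular distance d = a/(2 tan(π/4)) = 0.0975 m from the centre, with end-angles ±π/4.
One side contributes B₁ = (μ₀I/4πd)·2 sin(π/4) = 3.48×10⁻⁵ T.
All 4 sides add in the same direction: B = 4 × 3.48×10⁻⁵ = 1.39×10⁻⁴ T.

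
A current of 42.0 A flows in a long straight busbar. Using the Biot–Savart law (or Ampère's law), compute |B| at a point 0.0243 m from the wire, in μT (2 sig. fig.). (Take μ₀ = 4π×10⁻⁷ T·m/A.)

For an infinitely long straight wire, B = μ₀I/(2πd).
B = (4π×10⁻⁷ × 42.0) / (2π × 0.0243) = 3.46×10⁻⁴ T.

B ≈ 350 μT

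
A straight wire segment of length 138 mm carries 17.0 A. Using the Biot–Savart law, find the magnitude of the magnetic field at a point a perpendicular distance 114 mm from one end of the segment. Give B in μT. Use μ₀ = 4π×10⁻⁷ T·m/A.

For a finite straight segment, B = (μ₀I/4πd)(sinθ₁ + sinθ₂), where θ₁, θ₂ are the angles from the perpendicular to each end.
The perpendicular foot is at one end, so the two end-offsets along the wire are 0 and L = 0.138 m.
sinθ₁ = 0/√(0²+0.114²) = 0.0000; sinθ₂ = 0.138/√(0.138²+0.114²) = 0.7710.
B = (4π×10⁻⁷ × 17.0) / (4π × 0.114) × (0.0000 + 0.7710) = 1.15×10⁻⁵ T.

B ≈ 11.5 μT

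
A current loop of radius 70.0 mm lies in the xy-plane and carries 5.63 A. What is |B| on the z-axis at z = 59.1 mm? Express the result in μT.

B ≈ 22.5 μT

On the axis of a circular loop, B = μ₀IR² / [2(R²+z²)^(3/2)].
R² + z² = (0.07)² + (0.0591)² = 0.008393 m², and (R²+z²)^(3/2) = 7.69×10⁻⁴ m³.
B = (4π×10⁻⁷ × 5.63 × 0.0049) / (2 × 7.69×10⁻⁴) = 2.25×10⁻⁵ T.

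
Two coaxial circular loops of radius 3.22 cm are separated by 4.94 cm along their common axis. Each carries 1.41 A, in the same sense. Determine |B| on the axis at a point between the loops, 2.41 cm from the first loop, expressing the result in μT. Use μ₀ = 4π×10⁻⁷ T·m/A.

Each loop contributes B = μ₀IR²/[2(R²+z²)^(3/2)] on the axis, with z measured from that loop.
Loop 1 (z = 0.0241 m): B₁ = 1.41×10⁻⁵ T. Loop 2 (z = 0.0253 m): B₂ = 1.34×10⁻⁵ T.
The fields add: B = B₁ + B₂ = 2.75×10⁻⁵ T.

B ≈ 27.5 μT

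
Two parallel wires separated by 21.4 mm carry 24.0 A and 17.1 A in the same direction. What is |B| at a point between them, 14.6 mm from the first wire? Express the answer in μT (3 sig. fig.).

B ≈ 174 μT

Each long wire gives B = μ₀I/(2πd). Distances are d₁ = 0.0146 m and d₂ = 0.0068 m.
B₁ = 3.29×10⁻⁴ T, B₂ = 5.03×10⁻⁴ T.
Between parallel currents the two contributions point in opposite directions, so they subtract. B = |B₁ − B₂| = |3.29×10⁻⁴ − 5.03×10⁻⁴| = 1.74×10⁻⁴ T.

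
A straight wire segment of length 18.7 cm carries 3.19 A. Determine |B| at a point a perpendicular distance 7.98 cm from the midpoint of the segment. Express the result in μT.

B ≈ 6.08 μT

For a finite straight segment, B = (μ₀I/4πd)(sinθ₁ + sinθ₂), where θ₁, θ₂ are the angles from the perpendicular to each end.
The perpendicular from the point meets the wire at its midpoint, so each end is L/2 = 0.0935 m away along the wire.
sinθ₁ = 0.0935/√(0.0935²+0.0798²) = 0.7606; sinθ₂ = 0.0935/√(0.0935²+0.0798²) = 0.7606.
B = (4π×10⁻⁷ × 3.19) / (4π × 0.0798) × (0.7606 + 0.7606) = 6.08×10⁻⁶ T.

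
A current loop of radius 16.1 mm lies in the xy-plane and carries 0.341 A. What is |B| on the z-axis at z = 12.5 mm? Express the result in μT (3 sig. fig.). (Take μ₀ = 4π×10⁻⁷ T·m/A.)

B ≈ 6.56 μT

On the axis of a circular loop, B = μ₀IR² / [2(R²+z²)^(3/2)].
R² + z² = (0.0161)² + (0.0125)² = 0.0004155 m², and (R²+z²)^(3/2) = 8.47×10⁻⁶ m³.
B = (4π×10⁻⁷ × 0.341 × 0.0002592) / (2 × 8.47×10⁻⁶) = 6.56×10⁻⁶ T.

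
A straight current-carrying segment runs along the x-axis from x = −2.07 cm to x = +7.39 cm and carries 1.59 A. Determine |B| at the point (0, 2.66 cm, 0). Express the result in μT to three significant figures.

For a finite straight segment, B = (μ₀I/4πd)(sinθ₁ + sinθ₂), where θ₁, θ₂ are the angles from the perpendicular to each end.
The perpendicular distance is d = 0.0266 m; the end-offsets along the wire are a = 0.0207 m and b = 0.0739 m.
sinθ₁ = 0.0207/√(0.0207²+0.0266²) = 0.6141; sinθ₂ = 0.0739/√(0.0739²+0.0266²) = 0.9409.
B = (4π×10⁻⁷ × 1.59) / (4π × 0.0266) × (0.6141 + 0.9409) = 9.30×10⁻⁶ T.

B ≈ 9.30 μT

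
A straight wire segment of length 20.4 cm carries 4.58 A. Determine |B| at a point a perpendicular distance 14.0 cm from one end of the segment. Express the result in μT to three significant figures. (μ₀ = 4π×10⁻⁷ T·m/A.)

For a finite straight segment, B = (μ₀I/4πd)(sinθ₁ + sinθ₂), where θ₁, θ₂ are the angles from the perpendicular to each end.
The perpendicular foot is at one end, so the two end-offsets along the wire are 0 and L = 0.204 m.
sinθ₁ = 0/√(0²+0.14²) = 0.0000; sinθ₂ = 0.204/√(0.204²+0.14²) = 0.8245.
B = (4π×10⁻⁷ × 4.58) / (4π × 0.14) × (0.0000 + 0.8245) = 2.70×10⁻⁶ T.

B ≈ 2.70 μT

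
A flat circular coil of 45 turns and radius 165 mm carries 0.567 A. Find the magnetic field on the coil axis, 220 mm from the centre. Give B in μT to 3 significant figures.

For an N-turn flat coil, B = Nμ₀IR²/[2(R²+z²)^(3/2)] with R = 0.165 m, z = 0.22 m.
B = 45 × 4.66×10⁻⁷ T = 2.10×10⁻⁵ T.

B ≈ 21.0 μT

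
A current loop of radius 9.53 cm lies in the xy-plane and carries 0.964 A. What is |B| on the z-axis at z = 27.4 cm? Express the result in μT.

B ≈ 0.225 μT

On the axis of a circular loop, B = μ₀IR² / [2(R²+z²)^(3/2)].
R² + z² = (0.0953)² + (0.274)² = 0.08416 m², and (R²+z²)^(3/2) = 2.44×10⁻² m³.
B = (4π×10⁻⁷ × 0.964 × 0.009082) / (2 × 2.44×10⁻²) = 2.25×10⁻⁷ T.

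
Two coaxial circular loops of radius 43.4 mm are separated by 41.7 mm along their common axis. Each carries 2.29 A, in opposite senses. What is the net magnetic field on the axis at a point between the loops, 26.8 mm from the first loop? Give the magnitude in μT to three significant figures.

Each loop contributes B = μ₀IR²/[2(R²+z²)^(3/2)] on the axis, with z measured from that loop.
Loop 1 (z = 0.0268 m): B₁ = 2.04×10⁻⁵ T. Loop 2 (z = 0.0149 m): B₂ = 2.81×10⁻⁵ T.
The fields oppose: B = |B₁ − B₂| = 7.63×10⁻⁶ T.

B ≈ 7.63 μT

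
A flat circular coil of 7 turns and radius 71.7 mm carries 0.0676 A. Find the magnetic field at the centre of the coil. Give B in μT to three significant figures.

B ≈ 4.15 μT

For an N-turn flat coil, B = Nμ₀I/(2R) with R = 0.0717 m.
B = 7 × 5.92×10⁻⁷ T = 4.15×10⁻⁶ T.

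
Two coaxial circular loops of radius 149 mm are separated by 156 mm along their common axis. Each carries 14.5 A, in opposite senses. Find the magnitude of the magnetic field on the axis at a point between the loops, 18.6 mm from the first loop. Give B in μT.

B ≈ 35.5 μT

Each loop contributes B = μ₀IR²/[2(R²+z²)^(3/2)] on the axis, with z measured from that loop.
Loop 1 (z = 0.0186 m): B₁ = 5.97×10⁻⁵ T. Loop 2 (z = 0.1374 m): B₂ = 2.43×10⁻⁵ T.
The fields oppose: B = |B₁ − B₂| = 3.55×10⁻⁵ T.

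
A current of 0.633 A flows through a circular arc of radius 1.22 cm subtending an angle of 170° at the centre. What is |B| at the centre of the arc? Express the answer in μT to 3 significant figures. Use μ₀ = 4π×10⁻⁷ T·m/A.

B ≈ 15.4 μT

The Biot–Savart field of a circular arc at its centre is B = μ₀Iφ/(4πR), with φ = 2.967 rad.
B = (4π×10⁻⁷ × 0.633 × 2.967) / (4π × 0.0122) = 1.54×10⁻⁵ T.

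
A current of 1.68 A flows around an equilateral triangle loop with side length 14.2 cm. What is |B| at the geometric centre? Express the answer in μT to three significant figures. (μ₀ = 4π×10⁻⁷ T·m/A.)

B ≈ 21.3 μT

Each side is a finite straight segment at perpendicular distance d = a/(2 tan(π/3)) = 0.04099 m from the centre, with end-angles ±π/3.
One side contributes B₁ = (μ₀I/4πd)·2 sin(π/3) = 7.10×10⁻⁶ T.
All 3 sides add in the same direction: B = 3 × 7.10×10⁻⁶ = 2.13×10⁻⁵ T.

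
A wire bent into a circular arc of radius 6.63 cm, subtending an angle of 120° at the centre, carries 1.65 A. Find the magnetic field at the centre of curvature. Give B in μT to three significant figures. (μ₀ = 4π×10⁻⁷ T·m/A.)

B ≈ 5.21 μT

The Biot–Savart field of a circular arc at its centre is B = μ₀Iφ/(4πR), with φ = 2.094 rad.
B = (4π×10⁻⁷ × 1.65 × 2.094) / (4π × 0.0663) = 5.21×10⁻⁶ T.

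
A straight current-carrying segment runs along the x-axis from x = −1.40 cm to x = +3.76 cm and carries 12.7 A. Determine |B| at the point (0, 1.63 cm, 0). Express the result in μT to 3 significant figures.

For a finite straight segment, B = (μ₀I/4πd)(sinθ₁ + sinθ₂), where θ₁, θ₂ are the angles from the perpendicular to each end.
The perpendicular distance is d = 0.0163 m; the end-offsets along the wire are a = 0.014 m and b = 0.0376 m.
sinθ₁ = 0.014/√(0.014²+0.0163²) = 0.6516; sinθ₂ = 0.0376/√(0.0376²+0.0163²) = 0.9175.
B = (4π×10⁻⁷ × 12.7) / (4π × 0.0163) × (0.6516 + 0.9175) = 1.22×10⁻⁴ T.

B ≈ 122 μT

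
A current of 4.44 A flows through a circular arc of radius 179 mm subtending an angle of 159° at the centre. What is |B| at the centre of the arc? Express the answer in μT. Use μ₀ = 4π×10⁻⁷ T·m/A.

B ≈ 6.88 μT

The Biot–Savart field of a circular arc at its centre is B = μ₀Iφ/(4πR), with φ = 2.775 rad.
B = (4π×10⁻⁷ × 4.44 × 2.775) / (4π × 0.179) = 6.88×10⁻⁶ T.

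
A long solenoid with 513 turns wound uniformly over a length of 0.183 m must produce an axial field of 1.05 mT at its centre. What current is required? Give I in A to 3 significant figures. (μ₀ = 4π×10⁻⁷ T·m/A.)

I ≈ 0.298 A

Inside a long solenoid B = μ₀nI with n = 2803 m⁻¹, so I = B/(μ₀n).
I = 1.05×10⁻³ / (4π×10⁻⁷ × 2803) = 0.298 A.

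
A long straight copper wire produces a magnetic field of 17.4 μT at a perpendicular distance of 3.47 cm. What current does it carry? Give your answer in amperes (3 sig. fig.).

I ≈ 3.02 A

For a long straight wire B = μ₀I/(2πd), so I = 2πdB/μ₀.
I = 2π × 0.0347 × 1.74×10⁻⁵ / (4π×10⁻⁷) = 3.02 A.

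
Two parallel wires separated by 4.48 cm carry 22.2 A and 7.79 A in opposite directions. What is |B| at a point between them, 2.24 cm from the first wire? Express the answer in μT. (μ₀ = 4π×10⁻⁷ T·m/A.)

B ≈ 268 μT

Each long wire gives B = μ₀I/(2πd). Distances are d₁ = 0.0224 m and d₂ = 0.0224 m.
B₁ = 1.98×10⁻⁴ T, B₂ = 6.96×10⁻⁵ T.
Between antiparallel currents both contributions point the same way, so they add. B = B₁ + B₂ = 1.98×10⁻⁴ + 6.96×10⁻⁵ = 2.68×10⁻⁴ T.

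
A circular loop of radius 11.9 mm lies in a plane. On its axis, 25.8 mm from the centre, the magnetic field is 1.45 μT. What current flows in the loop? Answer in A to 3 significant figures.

I ≈ 0.374 A

On the axis of a loop, B = μ₀IR²/[2(R²+z²)^(3/2)], so I = 2B(R²+z²)^(3/2)/(μ₀R²).
R² + z² = 0.0001416 + 0.0006656 = 0.0008073 m²; raised to 3/2 gives 2.29×10⁻⁵ m³.
I = 2 × 1.45×10⁻⁶ × 2.29×10⁻⁵ / (1.26×10⁻⁶ × 0.0001416) = 0.374 A.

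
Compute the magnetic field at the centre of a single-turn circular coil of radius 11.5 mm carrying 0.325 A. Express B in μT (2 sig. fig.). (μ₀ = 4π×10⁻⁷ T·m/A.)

At the centre of a circular loop the Biot–Savart law gives B = μ₀I/(2R).
B = (4π×10⁻⁷ × 0.325) / (2 × 0.0115) = 1.78×10⁻⁵ T.

B ≈ 18 μT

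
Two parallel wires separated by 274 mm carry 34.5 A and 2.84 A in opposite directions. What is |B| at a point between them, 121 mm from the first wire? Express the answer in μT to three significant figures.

Each long wire gives B = μ₀I/(2πd). Distances are d₁ = 0.121 m and d₂ = 0.153 m.
B₁ = 5.70×10⁻⁵ T, B₂ = 3.71×10⁻⁶ T.
Between antiparallel currents both contributions point the same way, so they add. B = B₁ + B₂ = 5.70×10⁻⁵ + 3.71×10⁻⁶ = 6.07×10⁻⁵ T.

B ≈ 60.7 μT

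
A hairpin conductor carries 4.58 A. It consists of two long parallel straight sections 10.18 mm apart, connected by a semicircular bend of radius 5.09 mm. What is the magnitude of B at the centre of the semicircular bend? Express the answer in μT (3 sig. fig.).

The semicircular arc contributes B_arc = μ₀I·π/(4πR) = μ₀I/(4R) = 2.83×10⁻⁴ T.
Each semi-infinite lead is at perpendicular distance R = 0.00509 m from the centre, with the perpendicular foot at its near end, so it contributes μ₀I/(4πR); both point the same way, together 1.80×10⁻⁴ T.
Arc and leads all point the same direction: B = 2.83×10⁻⁴ + 1.80×10⁻⁴ = 4.63×10⁻⁴ T.

B ≈ 463 μT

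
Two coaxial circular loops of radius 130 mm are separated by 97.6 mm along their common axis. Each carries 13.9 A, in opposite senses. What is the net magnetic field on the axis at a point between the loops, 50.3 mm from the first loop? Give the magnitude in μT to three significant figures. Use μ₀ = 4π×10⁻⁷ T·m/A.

B ≈ 1.26 μT

Each loop contributes B = μ₀IR²/[2(R²+z²)^(3/2)] on the axis, with z measured from that loop.
Loop 1 (z = 0.0503 m): B₁ = 5.45×10⁻⁵ T. Loop 2 (z = 0.0473 m): B₂ = 5.58×10⁻⁵ T.
The fields oppose: B = |B₁ − B₂| = 1.26×10⁻⁶ T.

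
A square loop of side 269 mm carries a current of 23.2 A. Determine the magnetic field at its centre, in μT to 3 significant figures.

B ≈ 97.6 μT

Each side is a finite straight segment at perpendicular distance d = a/(2 tan(π/4)) = 0.1345 m from the centre, with end-angles ±π/4.
One side contributes B₁ = (μ₀I/4πd)·2 sin(π/4) = 2.44×10⁻⁵ T.
All 4 sides add in the same direction: B = 4 × 2.44×10⁻⁵ = 9.76×10⁻⁵ T.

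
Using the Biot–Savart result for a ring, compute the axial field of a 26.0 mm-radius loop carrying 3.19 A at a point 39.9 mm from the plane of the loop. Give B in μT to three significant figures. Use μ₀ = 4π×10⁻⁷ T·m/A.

On the axis of a circular loop, B = μ₀IR² / [2(R²+z²)^(3/2)].
R² + z² = (0.026)² + (0.0399)² = 0.002268 m², and (R²+z²)^(3/2) = 1.08×10⁻⁴ m³.
B = (4π×10⁻⁷ × 3.19 × 0.000676) / (2 × 1.08×10⁻⁴) = 1.25×10⁻⁵ T.

B ≈ 12.5 μT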